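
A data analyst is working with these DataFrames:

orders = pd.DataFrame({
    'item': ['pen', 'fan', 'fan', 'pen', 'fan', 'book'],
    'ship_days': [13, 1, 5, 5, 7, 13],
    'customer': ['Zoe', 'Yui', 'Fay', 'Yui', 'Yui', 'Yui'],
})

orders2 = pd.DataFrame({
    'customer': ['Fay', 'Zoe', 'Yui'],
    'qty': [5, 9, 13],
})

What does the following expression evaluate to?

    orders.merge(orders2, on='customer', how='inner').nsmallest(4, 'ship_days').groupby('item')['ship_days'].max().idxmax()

fan

merge on 'customer' (how='inner') → 6 rows:
   item  ship_days customer  qty
0   pen         13      Zoe    9
1   fan          1      Yui   13
2   fan          5      Fay    5
3   pen          5      Yui   13
4   fan          7      Yui   13
5  book         13      Yui   13
take 4 rows with smallest ship_days:
  item  ship_days customer  qty
1  fan          1      Yui   13
2  fan          5      Fay    5
3  pen          5      Yui   13
4  fan          7      Yui   13
group by item, max of ship_days:
item
fan    7
pen    5
Name: ship_days, dtype: int64
Reading off the label with the largest value, we get fan.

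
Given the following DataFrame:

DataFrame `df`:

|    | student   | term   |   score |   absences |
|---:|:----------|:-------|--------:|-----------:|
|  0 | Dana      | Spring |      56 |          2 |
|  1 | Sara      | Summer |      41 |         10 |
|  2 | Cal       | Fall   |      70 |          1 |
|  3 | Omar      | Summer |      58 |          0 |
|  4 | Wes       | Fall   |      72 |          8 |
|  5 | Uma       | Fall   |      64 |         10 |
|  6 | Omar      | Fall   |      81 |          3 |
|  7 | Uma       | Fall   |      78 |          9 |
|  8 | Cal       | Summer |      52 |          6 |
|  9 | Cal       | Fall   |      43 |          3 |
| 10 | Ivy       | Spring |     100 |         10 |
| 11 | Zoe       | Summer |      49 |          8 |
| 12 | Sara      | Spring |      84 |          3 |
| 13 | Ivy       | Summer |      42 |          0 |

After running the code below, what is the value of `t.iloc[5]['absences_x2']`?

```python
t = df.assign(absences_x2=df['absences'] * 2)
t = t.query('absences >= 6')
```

add column absences_x2 = df['absences'] * 2:
   student    term  score  absences  absences_x2
0     Dana  Spring     56         2            4
1     Sara  Summer     41        10           20
2      Cal    Fall     70         1            2
3     Omar  Summer     58         0            0
4      Wes    Fall     72         8           16
5      Uma    Fall     64        10           20
6     Omar    Fall     81         3            6
7      Uma    Fall     78         9           18
8      Cal  Summer     52         6           12
9      Cal    Fall     43         3            6
10     Ivy  Spring    100        10           20
11     Zoe  Summer     49         8           16
12    Sara  Spring     84         3            6
13     Ivy  Summer     42         0            0
filter rows where absences >= 6:
   student    term  score  absences  absences_x2
1     Sara  Summer     41        10           20
4      Wes    Fall     72         8           16
5      Uma    Fall     64        10           20
7      Uma    Fall     78         9           18
8      Cal  Summer     52         6           12
10     Ivy  Spring    100        10           20
11     Zoe  Summer     49         8           16
So iloc[5]['absences_x2'] = 20.

20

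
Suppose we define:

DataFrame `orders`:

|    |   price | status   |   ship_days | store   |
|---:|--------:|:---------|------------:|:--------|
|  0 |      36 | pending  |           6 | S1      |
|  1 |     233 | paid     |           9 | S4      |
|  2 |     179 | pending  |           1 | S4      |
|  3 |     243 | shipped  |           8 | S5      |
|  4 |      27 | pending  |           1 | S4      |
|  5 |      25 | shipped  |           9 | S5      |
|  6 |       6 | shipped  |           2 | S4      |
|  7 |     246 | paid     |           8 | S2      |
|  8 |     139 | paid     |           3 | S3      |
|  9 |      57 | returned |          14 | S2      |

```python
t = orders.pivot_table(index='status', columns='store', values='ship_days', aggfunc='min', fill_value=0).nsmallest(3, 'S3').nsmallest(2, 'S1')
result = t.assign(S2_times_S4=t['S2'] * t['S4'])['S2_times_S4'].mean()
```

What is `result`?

pivot: rows=status, cols=store, min(ship_days):
store     S1  S2  S3  S4  S5
status                      
paid       0   8   3   9   0
pending    6   0   0   1   0
returned   0  14   0   0   0
shipped    0   0   0   2   8
take 3 rows with smallest S3:
store     S1  S2  S3  S4  S5
status                      
pending    6   0   0   1   0
returned   0  14   0   0   0
shipped    0   0   0   2   8
take 2 rows with smallest S1:
store     S1  S2  S3  S4  S5
status                      
returned   0  14   0   0   0
shipped    0   0   0   2   8
add column S2_times_S4 = t['S2'] * t['S4']:
store     S1  S2  S3  S4  S5  S2_times_S4
status                                   
returned   0  14   0   0   0            0
shipped    0   0   0   2   8            0
Taking the mean of column 'S2_times_S4' gives 0.0.

0.0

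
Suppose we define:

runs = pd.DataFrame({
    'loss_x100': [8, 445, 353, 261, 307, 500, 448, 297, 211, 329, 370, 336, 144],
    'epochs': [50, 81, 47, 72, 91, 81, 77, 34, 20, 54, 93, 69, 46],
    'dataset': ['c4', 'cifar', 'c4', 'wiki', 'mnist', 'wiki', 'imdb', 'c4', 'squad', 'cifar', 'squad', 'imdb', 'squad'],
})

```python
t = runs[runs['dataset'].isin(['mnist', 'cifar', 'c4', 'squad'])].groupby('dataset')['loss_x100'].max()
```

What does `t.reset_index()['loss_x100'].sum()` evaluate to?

filter rows where dataset in ['mnist', 'cifar', 'c4', 'squad']:
    loss_x100  epochs dataset
0           8      50      c4
1         445      81   cifar
2         353      47      c4
4         307      91   mnist
7         297      34      c4
8         211      20   squad
9         329      54   cifar
10        370      93   squad
12        144      46   squad
group by dataset, max of loss_x100:
dataset
c4       353
cifar    445
mnist    307
squad    370
Name: loss_x100, dtype: int64
reset_index():
  dataset  loss_x100
0      c4        353
1   cifar        445
2   mnist        307
3   squad        370
Hence 1475.

1475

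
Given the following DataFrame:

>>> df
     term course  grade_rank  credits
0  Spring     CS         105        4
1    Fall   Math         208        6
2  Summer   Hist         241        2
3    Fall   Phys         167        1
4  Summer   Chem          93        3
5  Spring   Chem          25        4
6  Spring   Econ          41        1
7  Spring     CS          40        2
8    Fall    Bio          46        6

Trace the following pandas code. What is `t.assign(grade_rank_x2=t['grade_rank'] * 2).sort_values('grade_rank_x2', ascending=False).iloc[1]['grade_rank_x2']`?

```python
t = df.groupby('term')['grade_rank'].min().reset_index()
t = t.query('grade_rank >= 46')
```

group by term, min of grade_rank:
term
Fall      46
Spring    25
Summer    93
Name: grade_rank, dtype: int64
reset_index():
     term  grade_rank
0    Fall          46
1  Spring          25
2  Summer          93
filter rows where grade_rank >= 46:
     term  grade_rank
0    Fall          46
2  Summer          93
add column grade_rank_x2 = t['grade_rank'] * 2:
     term  grade_rank  grade_rank_x2
0    Fall          46             92
2  Summer          93            186
sort by grade_rank_x2 descending:
     term  grade_rank  grade_rank_x2
2  Summer          93            186
0    Fall          46             92
value at position 1, column 'grade_rank_x2' → 92

92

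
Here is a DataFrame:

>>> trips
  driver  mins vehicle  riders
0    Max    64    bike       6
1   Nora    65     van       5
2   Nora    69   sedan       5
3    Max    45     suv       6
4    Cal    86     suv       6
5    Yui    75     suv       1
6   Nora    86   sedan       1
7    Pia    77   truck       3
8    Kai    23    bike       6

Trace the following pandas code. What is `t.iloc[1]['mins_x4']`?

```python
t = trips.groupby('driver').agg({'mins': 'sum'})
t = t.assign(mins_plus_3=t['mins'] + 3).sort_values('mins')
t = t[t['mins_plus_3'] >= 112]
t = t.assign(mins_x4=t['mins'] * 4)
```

880

group by driver, sum of mins:
        mins
driver      
Cal       86
Kai       23
Max      109
Nora     220
Pia       77
Yui       75
add column mins_plus_3 = t['mins'] + 3:
        mins  mins_plus_3
driver                   
Cal       86           89
Kai       23           26
Max      109          112
Nora     220          223
Pia       77           80
Yui       75           78
sort by mins:
        mins  mins_plus_3
driver                   
Kai       23           26
Yui       75           78
Pia       77           80
Cal       86           89
Max      109          112
Nora     220          223
filter rows where mins_plus_3 >= 112:
        mins  mins_plus_3
driver                   
Max      109          112
Nora     220          223
add column mins_x4 = t['mins'] * 4:
        mins  mins_plus_3  mins_x4
driver                            
Max      109          112      436
Nora     220          223      880
The value at position 1, column 'mins_x4' is 880.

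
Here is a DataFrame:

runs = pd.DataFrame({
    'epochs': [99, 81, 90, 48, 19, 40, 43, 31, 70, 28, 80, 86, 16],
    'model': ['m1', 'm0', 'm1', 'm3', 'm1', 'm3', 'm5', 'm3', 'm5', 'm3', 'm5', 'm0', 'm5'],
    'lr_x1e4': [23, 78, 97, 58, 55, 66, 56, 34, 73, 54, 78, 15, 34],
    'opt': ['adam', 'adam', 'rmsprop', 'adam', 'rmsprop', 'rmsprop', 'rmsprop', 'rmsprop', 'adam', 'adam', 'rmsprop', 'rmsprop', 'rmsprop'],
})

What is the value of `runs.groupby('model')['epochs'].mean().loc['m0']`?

83.5

group by model, mean of epochs:
model
m0    83.500000
m1    69.333333
m3    36.750000
m5    52.250000
Name: epochs, dtype: float64
Finally, value at index 'm0' = 83.5.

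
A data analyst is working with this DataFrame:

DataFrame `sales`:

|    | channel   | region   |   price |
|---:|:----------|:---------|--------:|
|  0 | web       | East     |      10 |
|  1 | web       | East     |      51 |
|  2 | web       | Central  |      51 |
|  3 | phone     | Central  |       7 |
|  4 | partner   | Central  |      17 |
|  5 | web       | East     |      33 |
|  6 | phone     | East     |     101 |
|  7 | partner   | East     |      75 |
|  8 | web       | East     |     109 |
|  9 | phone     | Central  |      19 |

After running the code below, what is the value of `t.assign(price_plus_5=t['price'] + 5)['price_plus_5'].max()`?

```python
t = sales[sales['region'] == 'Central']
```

filter rows where region == 'Central':
   channel   region  price
2      web  Central     51
3    phone  Central      7
4  partner  Central     17
9    phone  Central     19
add column price_plus_5 = t['price'] + 5:
   channel   region  price  price_plus_5
2      web  Central     51            56
3    phone  Central      7            12
4  partner  Central     17            22
9    phone  Central     19            24

56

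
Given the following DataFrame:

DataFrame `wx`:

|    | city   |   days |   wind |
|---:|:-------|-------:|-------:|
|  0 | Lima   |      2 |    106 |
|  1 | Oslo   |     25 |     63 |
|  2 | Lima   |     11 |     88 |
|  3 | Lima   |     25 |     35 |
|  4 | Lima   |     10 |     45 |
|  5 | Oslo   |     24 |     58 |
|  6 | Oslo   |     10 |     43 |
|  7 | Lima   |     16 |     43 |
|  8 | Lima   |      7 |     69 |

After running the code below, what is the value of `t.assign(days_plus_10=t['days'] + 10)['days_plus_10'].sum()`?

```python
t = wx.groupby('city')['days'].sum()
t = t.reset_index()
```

150

group by city, sum of days:
city
Lima    71
Oslo    59
Name: days, dtype: int64
reset_index():
   city  days
0  Lima    71
1  Oslo    59
add column days_plus_10 = t['days'] + 10:
   city  days  days_plus_10
0  Lima    71            81
1  Oslo    59            69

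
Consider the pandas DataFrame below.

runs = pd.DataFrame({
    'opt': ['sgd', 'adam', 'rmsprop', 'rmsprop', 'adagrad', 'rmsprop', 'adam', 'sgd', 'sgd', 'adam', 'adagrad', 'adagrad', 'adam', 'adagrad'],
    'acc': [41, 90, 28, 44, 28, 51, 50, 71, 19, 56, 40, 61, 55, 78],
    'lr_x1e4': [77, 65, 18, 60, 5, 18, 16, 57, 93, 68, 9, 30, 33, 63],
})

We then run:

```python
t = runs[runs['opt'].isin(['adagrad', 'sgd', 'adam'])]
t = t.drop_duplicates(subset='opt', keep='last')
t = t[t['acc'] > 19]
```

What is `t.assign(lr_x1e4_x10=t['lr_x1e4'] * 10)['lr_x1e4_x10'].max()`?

630

filter rows where opt in ['adagrad', 'sgd', 'adam']:
        opt  acc  lr_x1e4
0       sgd   41       77
1      adam   90       65
4   adagrad   28        5
6      adam   50       16
7       sgd   71       57
8       sgd   19       93
9      adam   56       68
10  adagrad   40        9
11  adagrad   61       30
12     adam   55       33
13  adagrad   78       63
drop duplicate opt (keep=last):
        opt  acc  lr_x1e4
8       sgd   19       93
12     adam   55       33
13  adagrad   78       63
filter rows where acc > 19:
        opt  acc  lr_x1e4
12     adam   55       33
13  adagrad   78       63
add column lr_x1e4_x10 = t['lr_x1e4'] * 10:
        opt  acc  lr_x1e4  lr_x1e4_x10
12     adam   55       33          330
13  adagrad   78       63          630
The max of column 'lr_x1e4_x10' is 630.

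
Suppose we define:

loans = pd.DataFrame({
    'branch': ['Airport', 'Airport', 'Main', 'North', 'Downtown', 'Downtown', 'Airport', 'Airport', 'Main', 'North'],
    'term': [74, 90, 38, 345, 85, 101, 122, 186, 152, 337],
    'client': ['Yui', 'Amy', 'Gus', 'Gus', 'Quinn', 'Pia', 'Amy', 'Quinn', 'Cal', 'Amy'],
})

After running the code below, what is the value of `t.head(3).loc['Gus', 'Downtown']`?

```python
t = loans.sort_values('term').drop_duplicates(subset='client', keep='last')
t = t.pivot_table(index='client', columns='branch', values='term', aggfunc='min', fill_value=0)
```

sort by term:
     branch  term client
2      Main    38    Gus
0   Airport    74    Yui
4  Downtown    85  Quinn
1   Airport    90    Amy
5  Downtown   101    Pia
6   Airport   122    Amy
8      Main   152    Cal
7   Airport   186  Quinn
9     North   337    Amy
3     North   345    Gus
drop duplicate client (keep=last):
     branch  term client
0   Airport    74    Yui
5  Downtown   101    Pia
8      Main   152    Cal
7   Airport   186  Quinn
9     North   337    Amy
3     North   345    Gus
pivot: rows=client, cols=branch, min(term):
branch  Airport  Downtown  Main  North
client                                
Amy           0         0     0    337
Cal           0         0   152      0
Gus           0         0     0    345
Pia           0       101     0      0
Quinn       186         0     0      0
Yui          74         0     0      0
take first 3 rows:
branch  Airport  Downtown  Main  North
client                                
Amy           0         0     0    337
Cal           0         0   152      0
Gus           0         0     0    345

0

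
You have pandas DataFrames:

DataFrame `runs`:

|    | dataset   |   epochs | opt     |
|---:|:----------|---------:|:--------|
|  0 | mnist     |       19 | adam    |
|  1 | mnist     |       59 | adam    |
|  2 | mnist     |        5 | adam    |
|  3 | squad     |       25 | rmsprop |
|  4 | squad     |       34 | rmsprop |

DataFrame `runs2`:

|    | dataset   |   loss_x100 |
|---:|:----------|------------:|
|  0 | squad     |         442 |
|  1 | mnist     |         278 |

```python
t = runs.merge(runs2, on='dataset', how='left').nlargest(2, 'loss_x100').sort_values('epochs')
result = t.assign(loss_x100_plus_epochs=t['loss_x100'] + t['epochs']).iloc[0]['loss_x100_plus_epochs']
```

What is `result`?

merge on 'dataset' (how='left') → 5 rows:
  dataset  epochs      opt  loss_x100
0   mnist      19     adam        278
1   mnist      59     adam        278
2   mnist       5     adam        278
3   squad      25  rmsprop        442
4   squad      34  rmsprop        442
take 2 rows with largest loss_x100:
  dataset  epochs      opt  loss_x100
3   squad      25  rmsprop        442
4   squad      34  rmsprop        442
sort by epochs:
  dataset  epochs      opt  loss_x100
3   squad      25  rmsprop        442
4   squad      34  rmsprop        442
add column loss_x100_plus_epochs = t['loss_x100'] + t['epochs']:
  dataset  epochs      opt  loss_x100  loss_x100_plus_epochs
3   squad      25  rmsprop        442                    467
4   squad      34  rmsprop        442                    476
Finally, value at position 0, column 'loss_x100_plus_epochs' = 467.

467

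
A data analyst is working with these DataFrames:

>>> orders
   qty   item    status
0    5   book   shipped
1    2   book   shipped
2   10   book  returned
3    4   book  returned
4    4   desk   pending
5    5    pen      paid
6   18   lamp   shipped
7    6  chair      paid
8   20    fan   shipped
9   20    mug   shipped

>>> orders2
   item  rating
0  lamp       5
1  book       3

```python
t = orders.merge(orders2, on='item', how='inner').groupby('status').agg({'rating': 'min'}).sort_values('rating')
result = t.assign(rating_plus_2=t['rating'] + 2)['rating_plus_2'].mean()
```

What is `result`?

merge on 'item' (how='inner') → 5 rows:
   qty  item    status  rating
0    5  book   shipped       3
1    2  book   shipped       3
2   10  book  returned       3
3    4  book  returned       3
4   18  lamp   shipped       5
group by status, min of rating:
          rating
status          
returned       3
shipped        3
sort by rating:
          rating
status          
returned       3
shipped        3
add column rating_plus_2 = t['rating'] + 2:
          rating  rating_plus_2
status                         
returned       3              5
shipped        3              5
Hence 5.0.

5.0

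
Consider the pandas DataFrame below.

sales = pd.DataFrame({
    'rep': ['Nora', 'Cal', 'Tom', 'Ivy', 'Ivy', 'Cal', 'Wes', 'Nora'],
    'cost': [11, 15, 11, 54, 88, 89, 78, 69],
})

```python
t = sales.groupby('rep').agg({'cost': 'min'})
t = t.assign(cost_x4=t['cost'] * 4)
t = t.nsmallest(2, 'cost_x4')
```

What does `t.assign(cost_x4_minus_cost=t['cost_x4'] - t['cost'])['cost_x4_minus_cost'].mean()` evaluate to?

group by rep, min of cost:
      cost
rep       
Cal     15
Ivy     54
Nora    11
Tom     11
Wes     78
add column cost_x4 = t['cost'] * 4:
      cost  cost_x4
rep                
Cal     15       60
Ivy     54      216
Nora    11       44
Tom     11       44
Wes     78      312
take 2 rows with smallest cost_x4:
      cost  cost_x4
rep                
Nora    11       44
Tom     11       44
add column cost_x4_minus_cost = t['cost_x4'] - t['cost']:
      cost  cost_x4  cost_x4_minus_cost
rep                                    
Nora    11       44                  33
Tom     11       44                  33
The mean of column 'cost_x4_minus_cost' is 33.0.

33.0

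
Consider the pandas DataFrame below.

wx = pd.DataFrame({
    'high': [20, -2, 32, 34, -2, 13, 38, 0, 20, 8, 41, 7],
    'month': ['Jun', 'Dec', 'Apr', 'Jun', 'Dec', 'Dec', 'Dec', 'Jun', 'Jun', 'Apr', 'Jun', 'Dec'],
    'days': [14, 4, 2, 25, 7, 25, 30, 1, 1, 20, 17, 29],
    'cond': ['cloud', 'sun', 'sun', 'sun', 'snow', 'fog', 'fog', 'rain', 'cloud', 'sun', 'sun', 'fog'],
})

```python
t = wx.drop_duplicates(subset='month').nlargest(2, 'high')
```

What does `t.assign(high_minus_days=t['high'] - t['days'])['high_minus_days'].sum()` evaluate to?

36

drop duplicate month (keep=first):
   high month  days   cond
0    20   Jun    14  cloud
1    -2   Dec     4    sun
2    32   Apr     2    sun
take 2 rows with largest high:
   high month  days   cond
2    32   Apr     2    sun
0    20   Jun    14  cloud
add column high_minus_days = t['high'] - t['days']:
   high month  days   cond  high_minus_days
2    32   Apr     2    sun               30
0    20   Jun    14  cloud                6
Finally, sum of column 'high_minus_days' = 36.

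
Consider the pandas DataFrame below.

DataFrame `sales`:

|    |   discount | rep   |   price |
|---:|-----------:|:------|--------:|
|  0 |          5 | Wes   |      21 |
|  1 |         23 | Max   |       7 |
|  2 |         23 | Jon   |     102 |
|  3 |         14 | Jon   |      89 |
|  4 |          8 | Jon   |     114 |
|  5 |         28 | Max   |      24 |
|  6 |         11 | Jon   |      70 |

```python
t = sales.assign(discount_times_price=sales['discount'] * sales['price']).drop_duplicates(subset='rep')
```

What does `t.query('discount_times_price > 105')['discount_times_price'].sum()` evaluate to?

add column discount_times_price = sales['discount'] * sales['price']:
   discount  rep  price  discount_times_price
0         5  Wes     21                   105
1        23  Max      7                   161
2        23  Jon    102                  2346
3        14  Jon     89                  1246
4         8  Jon    114                   912
5        28  Max     24                   672
6        11  Jon     70                   770
drop duplicate rep (keep=first):
   discount  rep  price  discount_times_price
0         5  Wes     21                   105
1        23  Max      7                   161
2        23  Jon    102                  2346
filter rows where discount_times_price > 105:
   discount  rep  price  discount_times_price
1        23  Max      7                   161
2        23  Jon    102                  2346

2507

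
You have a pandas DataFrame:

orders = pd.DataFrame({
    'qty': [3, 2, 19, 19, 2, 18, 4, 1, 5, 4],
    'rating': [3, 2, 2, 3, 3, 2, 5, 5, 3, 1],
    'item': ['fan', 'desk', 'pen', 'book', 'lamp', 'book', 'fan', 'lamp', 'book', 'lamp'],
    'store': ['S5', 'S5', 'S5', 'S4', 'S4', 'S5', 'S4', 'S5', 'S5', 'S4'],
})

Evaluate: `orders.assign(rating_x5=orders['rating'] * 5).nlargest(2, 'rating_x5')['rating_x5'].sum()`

50

add column rating_x5 = orders['rating'] * 5:
   qty  rating  item store  rating_x5
0    3       3   fan    S5         15
1    2       2  desk    S5         10
2   19       2   pen    S5         10
3   19       3  book    S4         15
4    2       3  lamp    S4         15
5   18       2  book    S5         10
6    4       5   fan    S4         25
7    1       5  lamp    S5         25
8    5       3  book    S5         15
9    4       1  lamp    S4          5
take 2 rows with largest rating_x5:
   qty  rating  item store  rating_x5
6    4       5   fan    S4         25
7    1       5  lamp    S5         25
Then the sum of column 'rating_x5': 50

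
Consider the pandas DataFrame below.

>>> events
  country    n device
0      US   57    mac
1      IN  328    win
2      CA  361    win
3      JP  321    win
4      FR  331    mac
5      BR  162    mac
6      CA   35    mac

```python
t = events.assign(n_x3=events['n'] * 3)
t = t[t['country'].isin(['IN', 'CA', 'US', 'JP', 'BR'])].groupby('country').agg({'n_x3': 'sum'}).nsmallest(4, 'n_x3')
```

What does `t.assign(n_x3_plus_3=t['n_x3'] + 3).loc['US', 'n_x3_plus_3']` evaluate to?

add column n_x3 = events['n'] * 3:
  country    n device  n_x3
0      US   57    mac   171
1      IN  328    win   984
2      CA  361    win  1083
3      JP  321    win   963
4      FR  331    mac   993
5      BR  162    mac   486
6      CA   35    mac   105
filter rows where country in ['IN', 'CA', 'US', 'JP', 'BR']:
  country    n device  n_x3
0      US   57    mac   171
1      IN  328    win   984
2      CA  361    win  1083
3      JP  321    win   963
5      BR  162    mac   486
6      CA   35    mac   105
group by country, sum of n_x3:
         n_x3
country      
BR        486
CA       1188
IN        984
JP        963
US        171
take 4 rows with smallest n_x3:
         n_x3
country      
US        171
BR        486
JP        963
IN        984
add column n_x3_plus_3 = t['n_x3'] + 3:
         n_x3  n_x3_plus_3
country                   
US        171          174
BR        486          489
JP        963          966
IN        984          987
So loc['US', 'n_x3_plus_3'] = 174.

174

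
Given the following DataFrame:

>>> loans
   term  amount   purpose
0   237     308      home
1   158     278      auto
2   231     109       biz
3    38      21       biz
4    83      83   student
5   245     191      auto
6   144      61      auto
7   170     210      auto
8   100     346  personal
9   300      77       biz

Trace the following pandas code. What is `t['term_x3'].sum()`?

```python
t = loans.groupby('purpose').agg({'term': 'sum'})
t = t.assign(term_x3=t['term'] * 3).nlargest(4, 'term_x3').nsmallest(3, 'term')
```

2718

group by purpose, sum of term:
          term
purpose       
auto       717
biz        569
home       237
personal   100
student     83
add column term_x3 = t['term'] * 3:
          term  term_x3
purpose                
auto       717     2151
biz        569     1707
home       237      711
personal   100      300
student     83      249
take 4 rows with largest term_x3:
          term  term_x3
purpose                
auto       717     2151
biz        569     1707
home       237      711
personal   100      300
take 3 rows with smallest term:
          term  term_x3
purpose                
personal   100      300
home       237      711
biz        569     1707
The sum of column 'term_x3' is 2718.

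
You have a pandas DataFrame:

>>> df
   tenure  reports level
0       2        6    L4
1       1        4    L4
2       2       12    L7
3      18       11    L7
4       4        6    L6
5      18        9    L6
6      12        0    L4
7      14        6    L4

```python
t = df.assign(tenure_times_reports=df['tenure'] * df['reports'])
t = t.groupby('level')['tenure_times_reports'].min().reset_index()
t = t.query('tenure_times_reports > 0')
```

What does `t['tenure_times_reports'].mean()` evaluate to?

add column tenure_times_reports = df['tenure'] * df['reports']:
   tenure  reports level  tenure_times_reports
0       2        6    L4                    12
1       1        4    L4                     4
2       2       12    L7                    24
3      18       11    L7                   198
4       4        6    L6                    24
5      18        9    L6                   162
6      12        0    L4                     0
7      14        6    L4                    84
group by level, min of tenure_times_reports:
level
L4     0
L6    24
L7    24
Name: tenure_times_reports, dtype: int64
reset_index():
  level  tenure_times_reports
0    L4                     0
1    L6                    24
2    L7                    24
filter rows where tenure_times_reports > 0:
  level  tenure_times_reports
1    L6                    24
2    L7                    24
Then the mean of column 'tenure_times_reports': 24.0

24.0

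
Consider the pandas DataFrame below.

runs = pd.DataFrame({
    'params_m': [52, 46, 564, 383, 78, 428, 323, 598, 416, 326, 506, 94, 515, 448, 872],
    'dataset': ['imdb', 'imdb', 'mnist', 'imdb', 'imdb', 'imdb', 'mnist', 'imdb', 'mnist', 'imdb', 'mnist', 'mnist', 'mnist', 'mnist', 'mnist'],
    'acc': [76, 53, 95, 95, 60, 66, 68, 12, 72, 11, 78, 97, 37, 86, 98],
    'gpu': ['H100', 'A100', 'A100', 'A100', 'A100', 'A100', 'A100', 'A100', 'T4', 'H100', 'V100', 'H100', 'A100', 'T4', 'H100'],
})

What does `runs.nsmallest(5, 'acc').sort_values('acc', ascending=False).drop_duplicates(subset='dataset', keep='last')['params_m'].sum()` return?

take 5 rows with smallest acc:
    params_m dataset  acc   gpu
9        326    imdb   11  H100
7        598    imdb   12  A100
12       515   mnist   37  A100
1         46    imdb   53  A100
4         78    imdb   60  A100
sort by acc descending:
    params_m dataset  acc   gpu
4         78    imdb   60  A100
1         46    imdb   53  A100
12       515   mnist   37  A100
7        598    imdb   12  A100
9        326    imdb   11  H100
drop duplicate dataset (keep=last):
    params_m dataset  acc   gpu
12       515   mnist   37  A100
9        326    imdb   11  H100
Then the sum of column 'params_m': 841

841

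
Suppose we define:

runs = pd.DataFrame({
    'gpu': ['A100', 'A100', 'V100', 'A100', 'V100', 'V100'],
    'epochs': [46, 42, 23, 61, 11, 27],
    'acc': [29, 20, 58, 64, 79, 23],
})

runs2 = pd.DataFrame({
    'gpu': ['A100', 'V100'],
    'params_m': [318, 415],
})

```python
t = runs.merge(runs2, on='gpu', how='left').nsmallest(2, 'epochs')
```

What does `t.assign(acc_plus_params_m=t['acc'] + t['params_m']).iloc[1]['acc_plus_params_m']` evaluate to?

merge on 'gpu' (how='left') → 6 rows:
    gpu  epochs  acc  params_m
0  A100      46   29       318
1  A100      42   20       318
2  V100      23   58       415
3  A100      61   64       318
4  V100      11   79       415
5  V100      27   23       415
take 2 rows with smallest epochs:
    gpu  epochs  acc  params_m
4  V100      11   79       415
2  V100      23   58       415
add column acc_plus_params_m = t['acc'] + t['params_m']:
    gpu  epochs  acc  params_m  acc_plus_params_m
4  V100      11   79       415                494
2  V100      23   58       415                473

473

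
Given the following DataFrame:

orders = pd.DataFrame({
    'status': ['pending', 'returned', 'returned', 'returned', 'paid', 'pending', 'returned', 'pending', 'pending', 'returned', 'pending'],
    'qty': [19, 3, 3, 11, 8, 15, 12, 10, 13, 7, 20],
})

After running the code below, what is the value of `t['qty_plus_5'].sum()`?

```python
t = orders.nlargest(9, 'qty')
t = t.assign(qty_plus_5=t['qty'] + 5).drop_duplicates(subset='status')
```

take 9 rows with largest qty:
      status  qty
10   pending   20
0    pending   19
5    pending   15
8    pending   13
6   returned   12
3   returned   11
7    pending   10
4       paid    8
9   returned    7
add column qty_plus_5 = t['qty'] + 5:
      status  qty  qty_plus_5
10   pending   20          25
0    pending   19          24
5    pending   15          20
8    pending   13          18
6   returned   12          17
3   returned   11          16
7    pending   10          15
4       paid    8          13
9   returned    7          12
drop duplicate status (keep=first):
      status  qty  qty_plus_5
10   pending   20          25
6   returned   12          17
4       paid    8          13
Reading off the sum of column 'qty_plus_5', we get 55.

55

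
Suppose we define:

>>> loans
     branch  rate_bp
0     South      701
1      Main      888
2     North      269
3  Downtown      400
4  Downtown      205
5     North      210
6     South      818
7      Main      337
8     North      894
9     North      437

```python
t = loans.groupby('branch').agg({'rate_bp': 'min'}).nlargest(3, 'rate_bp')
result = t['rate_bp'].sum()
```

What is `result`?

1248

group by branch, min of rate_bp:
          rate_bp
branch           
Downtown      205
Main          337
North         210
South         701
take 3 rows with largest rate_bp:
        rate_bp
branch         
South       701
Main        337
North       210
Finally, sum of column 'rate_bp' = 1248.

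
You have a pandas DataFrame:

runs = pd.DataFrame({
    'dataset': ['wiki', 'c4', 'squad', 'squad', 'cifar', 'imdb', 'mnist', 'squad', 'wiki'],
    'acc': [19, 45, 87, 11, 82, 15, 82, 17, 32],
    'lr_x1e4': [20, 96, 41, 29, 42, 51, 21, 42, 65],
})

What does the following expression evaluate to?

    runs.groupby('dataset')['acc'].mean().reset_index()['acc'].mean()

group by dataset, mean of acc:
dataset
c4       45.000000
cifar    82.000000
imdb     15.000000
mnist    82.000000
squad    38.333333
wiki     25.500000
Name: acc, dtype: float64
reset_index():
  dataset        acc
0      c4  45.000000
1   cifar  82.000000
2    imdb  15.000000
3   mnist  82.000000
4   squad  38.333333
5    wiki  25.500000
So mean() = 47.9722222222.

47.9722222222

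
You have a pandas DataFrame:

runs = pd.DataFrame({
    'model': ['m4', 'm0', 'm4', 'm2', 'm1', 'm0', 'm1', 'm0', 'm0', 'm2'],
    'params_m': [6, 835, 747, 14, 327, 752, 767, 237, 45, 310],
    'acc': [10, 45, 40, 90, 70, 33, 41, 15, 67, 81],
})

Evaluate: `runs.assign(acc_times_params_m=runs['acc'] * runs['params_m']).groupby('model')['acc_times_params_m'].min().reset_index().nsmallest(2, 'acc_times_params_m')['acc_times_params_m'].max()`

1260

add column acc_times_params_m = runs['acc'] * runs['params_m']:
  model  params_m  acc  acc_times_params_m
0    m4         6   10                  60
1    m0       835   45               37575
2    m4       747   40               29880
3    m2        14   90                1260
4    m1       327   70               22890
5    m0       752   33               24816
6    m1       767   41               31447
7    m0       237   15                3555
8    m0        45   67                3015
9    m2       310   81               25110
group by model, min of acc_times_params_m:
model
m0     3015
m1    22890
m2     1260
m4       60
Name: acc_times_params_m, dtype: int64
reset_index():
  model  acc_times_params_m
0    m0                3015
1    m1               22890
2    m2                1260
3    m4                  60
take 2 rows with smallest acc_times_params_m:
  model  acc_times_params_m
3    m4                  60
2    m2                1260
Reading off the max of column 'acc_times_params_m', we get 1260.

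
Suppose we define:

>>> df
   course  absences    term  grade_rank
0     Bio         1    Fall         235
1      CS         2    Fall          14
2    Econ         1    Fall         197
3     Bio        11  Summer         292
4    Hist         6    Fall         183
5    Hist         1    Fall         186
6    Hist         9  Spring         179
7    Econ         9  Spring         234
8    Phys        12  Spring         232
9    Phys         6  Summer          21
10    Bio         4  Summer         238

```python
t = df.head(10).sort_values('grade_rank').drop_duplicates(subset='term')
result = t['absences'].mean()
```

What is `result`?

take first 10 rows:
  course  absences    term  grade_rank
0    Bio         1    Fall         235
1     CS         2    Fall          14
2   Econ         1    Fall         197
3    Bio        11  Summer         292
4   Hist         6    Fall         183
5   Hist         1    Fall         186
6   Hist         9  Spring         179
7   Econ         9  Spring         234
8   Phys        12  Spring         232
9   Phys         6  Summer          21
sort by grade_rank:
  course  absences    term  grade_rank
1     CS         2    Fall          14
9   Phys         6  Summer          21
6   Hist         9  Spring         179
4   Hist         6    Fall         183
5   Hist         1    Fall         186
2   Econ         1    Fall         197
8   Phys        12  Spring         232
7   Econ         9  Spring         234
0    Bio         1    Fall         235
3    Bio        11  Summer         292
drop duplicate term (keep=first):
  course  absences    term  grade_rank
1     CS         2    Fall          14
9   Phys         6  Summer          21
6   Hist         9  Spring         179
Taking the mean of column 'absences' gives 5.66666666667.

5.66666666667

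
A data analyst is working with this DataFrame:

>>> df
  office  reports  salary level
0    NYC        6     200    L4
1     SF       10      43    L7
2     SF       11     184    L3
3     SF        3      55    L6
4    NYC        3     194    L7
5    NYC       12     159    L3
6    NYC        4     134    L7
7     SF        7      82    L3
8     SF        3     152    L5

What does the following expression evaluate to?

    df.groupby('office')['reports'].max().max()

12

group by office, max of reports:
office
NYC    12
SF     11
Name: reports, dtype: int64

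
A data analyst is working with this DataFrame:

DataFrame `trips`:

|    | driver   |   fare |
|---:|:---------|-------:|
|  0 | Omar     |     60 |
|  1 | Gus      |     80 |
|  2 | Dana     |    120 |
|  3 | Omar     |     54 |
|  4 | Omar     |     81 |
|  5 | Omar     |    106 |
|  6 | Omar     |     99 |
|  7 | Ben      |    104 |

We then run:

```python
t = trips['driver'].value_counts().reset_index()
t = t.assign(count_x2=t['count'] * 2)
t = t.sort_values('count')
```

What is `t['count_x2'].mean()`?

value_counts of driver:
driver
Omar    5
Gus     1
Dana    1
Ben     1
Name: count, dtype: int64
reset_index():
  driver  count
0   Omar      5
1    Gus      1
2   Dana      1
3    Ben      1
add column count_x2 = t['count'] * 2:
  driver  count  count_x2
0   Omar      5        10
1    Gus      1         2
2   Dana      1         2
3    Ben      1         2
sort by count:
  driver  count  count_x2
1    Gus      1         2
2   Dana      1         2
3    Ben      1         2
0   Omar      5        10
Reading off the mean of column 'count_x2', we get 4.0.

4.0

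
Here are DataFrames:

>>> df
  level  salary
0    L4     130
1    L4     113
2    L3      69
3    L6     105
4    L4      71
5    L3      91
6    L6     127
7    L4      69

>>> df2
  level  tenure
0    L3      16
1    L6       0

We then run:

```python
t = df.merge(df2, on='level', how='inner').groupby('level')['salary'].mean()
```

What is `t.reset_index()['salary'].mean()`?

merge on 'level' (how='inner') → 4 rows:
  level  salary  tenure
0    L3      69      16
1    L6     105       0
2    L3      91      16
3    L6     127       0
group by level, mean of salary:
level
L3     80.0
L6    116.0
Name: salary, dtype: float64
reset_index():
  level  salary
0    L3    80.0
1    L6   116.0

98.0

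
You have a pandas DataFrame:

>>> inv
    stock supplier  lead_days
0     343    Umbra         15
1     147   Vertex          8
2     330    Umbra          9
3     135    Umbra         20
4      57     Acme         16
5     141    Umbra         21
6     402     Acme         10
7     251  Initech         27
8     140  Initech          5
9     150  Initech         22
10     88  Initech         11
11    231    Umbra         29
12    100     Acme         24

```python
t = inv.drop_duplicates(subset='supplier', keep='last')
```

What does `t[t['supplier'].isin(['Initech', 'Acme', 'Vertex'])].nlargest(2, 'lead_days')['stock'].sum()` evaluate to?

drop duplicate supplier (keep=last):
    stock supplier  lead_days
1     147   Vertex          8
10     88  Initech         11
11    231    Umbra         29
12    100     Acme         24
filter rows where supplier in ['Initech', 'Acme', 'Vertex']:
    stock supplier  lead_days
1     147   Vertex          8
10     88  Initech         11
12    100     Acme         24
take 2 rows with largest lead_days:
    stock supplier  lead_days
12    100     Acme         24
10     88  Initech         11

188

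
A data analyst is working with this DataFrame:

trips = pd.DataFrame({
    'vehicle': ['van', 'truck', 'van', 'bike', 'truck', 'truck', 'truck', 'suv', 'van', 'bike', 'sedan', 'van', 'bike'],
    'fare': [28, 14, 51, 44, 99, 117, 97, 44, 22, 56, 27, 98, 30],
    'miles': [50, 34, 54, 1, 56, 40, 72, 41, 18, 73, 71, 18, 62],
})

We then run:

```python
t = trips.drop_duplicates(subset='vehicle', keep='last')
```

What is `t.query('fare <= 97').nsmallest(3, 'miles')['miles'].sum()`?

174

drop duplicate vehicle (keep=last):
   vehicle  fare  miles
6    truck    97     72
7      suv    44     41
10   sedan    27     71
11     van    98     18
12    bike    30     62
filter rows where fare <= 97:
   vehicle  fare  miles
6    truck    97     72
7      suv    44     41
10   sedan    27     71
12    bike    30     62
take 3 rows with smallest miles:
   vehicle  fare  miles
7      suv    44     41
12    bike    30     62
10   sedan    27     71
sum of column 'miles' → 174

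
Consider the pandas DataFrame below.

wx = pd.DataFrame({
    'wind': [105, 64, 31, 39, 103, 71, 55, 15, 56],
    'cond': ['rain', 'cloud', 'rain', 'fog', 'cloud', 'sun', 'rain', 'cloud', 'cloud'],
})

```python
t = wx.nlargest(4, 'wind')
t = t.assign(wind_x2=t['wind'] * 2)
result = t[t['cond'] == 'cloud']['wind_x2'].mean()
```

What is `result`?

take 4 rows with largest wind:
   wind   cond
0   105   rain
4   103  cloud
5    71    sun
1    64  cloud
add column wind_x2 = t['wind'] * 2:
   wind   cond  wind_x2
0   105   rain      210
4   103  cloud      206
5    71    sun      142
1    64  cloud      128
filter rows where cond == 'cloud':
   wind   cond  wind_x2
4   103  cloud      206
1    64  cloud      128

167.0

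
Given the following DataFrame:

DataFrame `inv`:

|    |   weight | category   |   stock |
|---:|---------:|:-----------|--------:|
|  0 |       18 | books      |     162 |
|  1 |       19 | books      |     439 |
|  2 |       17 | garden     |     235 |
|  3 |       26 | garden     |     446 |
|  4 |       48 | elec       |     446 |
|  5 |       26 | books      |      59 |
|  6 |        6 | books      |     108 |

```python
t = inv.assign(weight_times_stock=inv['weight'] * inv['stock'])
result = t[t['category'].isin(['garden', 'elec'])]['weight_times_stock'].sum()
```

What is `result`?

36999

add column weight_times_stock = inv['weight'] * inv['stock']:
   weight category  stock  weight_times_stock
0      18    books    162                2916
1      19    books    439                8341
2      17   garden    235                3995
3      26   garden    446               11596
4      48     elec    446               21408
5      26    books     59                1534
6       6    books    108                 648
filter rows where category in ['garden', 'elec']:
   weight category  stock  weight_times_stock
2      17   garden    235                3995
3      26   garden    446               11596
4      48     elec    446               21408
Taking the sum of column 'weight_times_stock' gives 36999.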